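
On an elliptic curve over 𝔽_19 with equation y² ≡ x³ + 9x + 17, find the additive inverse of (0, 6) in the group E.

(0, 13)

-(0, 6) = (0, -6 mod 19) = (0, 13).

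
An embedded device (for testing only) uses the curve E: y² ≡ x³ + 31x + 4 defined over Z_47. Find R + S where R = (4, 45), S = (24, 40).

(22, 30)

(4, 45) + (24, 40). λ = (40 - 45)/(24 - 4) ≡ 42/20 mod 47. 20⁻¹ ≡ 40 (mod 47) since 20·40 = 800 ≡ 1, so λ ≡ 35.
  x = λ² - 4 - 24 = 1225 - 28 ≡ 22; y = λ·(4 - 22) - 45 ≡ 30. → (22, 30)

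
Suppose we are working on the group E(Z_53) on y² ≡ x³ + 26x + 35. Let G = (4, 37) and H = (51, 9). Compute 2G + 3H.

First 2G:
Repeated addition: build up to 2G.
2G: tangent at (4, 37): λ = (3·4² + 26)/(2·37) ≡ 21/21. 21⁻¹ ≡ 48 (mod 53) since 21·48 = 1008 ≡ 1, so λ ≡ 21·48 ≡ 1.
  x = λ² - 4 - 4 = 1 - 8 ≡ 46; y = λ·(4 - 46) - 37 ≡ 27. → (46, 27)
2G = (46, 27).
Next 3H:
Repeated addition: build up to 3H.
2H: tangent at (51, 9): λ = (3·51² + 26)/(2·9) ≡ 38/18. 18⁻¹ ≡ 3 (mod 53) since 18·3 = 54 ≡ 1, so λ ≡ 38·3 ≡ 8.
  x = λ² - 51 - 51 = 64 - 102 ≡ 15; y = λ·(51 - 15) - 9 ≡ 14. → (15, 14)
3H: (15, 14) + (51, 9). λ = (9 - 14)/(51 - 15) ≡ 48/36 mod 53. 36⁻¹ ≡ 28 (mod 53), so λ ≡ 19.
  x = λ² - 15 - 51 = 361 - 66 ≡ 30; y = λ·(15 - 30) - 14 ≡ 19. → (30, 19)
3H = (30, 19).
Finally 2G + 3H:
(46, 27) + (30, 19). λ = (19 - 27)/(30 - 46) ≡ 45/37 mod 53. 37⁻¹ ≡ 43 (mod 53) since 37·43 = 1591 ≡ 1, so λ ≡ 27.
  x = λ² - 46 - 30 = 729 - 76 ≡ 17; y = λ·(46 - 17) - 27 ≡ 14. → (17, 14)

(17, 14)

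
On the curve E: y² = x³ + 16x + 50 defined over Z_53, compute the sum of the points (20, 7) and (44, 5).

(20, 7) + (44, 5). λ = (5 - 7)/(44 - 20) ≡ 51/24 mod 53. 24⁻¹ ≡ 42 (mod 53) since 24·42 = 1008 ≡ 1, so λ ≡ 22.
  x = λ² - 20 - 44 = 484 - 64 ≡ 49; y = λ·(20 - 49) - 7 ≡ 44. → (49, 44)

(49, 44)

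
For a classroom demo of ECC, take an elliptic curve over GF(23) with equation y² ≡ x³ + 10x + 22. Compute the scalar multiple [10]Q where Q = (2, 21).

Repeated addition: build up to 10Q.
2Q: tangent at (2, 21): λ = (3·2² + 10)/(2·21) ≡ 22/19. 19⁻¹ ≡ 17 (mod 23) since 19·17 = 323 ≡ 1, so λ ≡ 22·17 ≡ 6.
  x = λ² - 2 - 2 = 36 - 4 ≡ 9; y = λ·(2 - 9) - 21 ≡ 6. → (9, 6)
3Q: (9, 6) + (2, 21). λ = (21 - 6)/(2 - 9) ≡ 15/16 mod 23. 16⁻¹ ≡ 13 (mod 23), so λ ≡ 11.
  x = λ² - 9 - 2 = 121 - 11 ≡ 18; y = λ·(9 - 18) - 6 ≡ 10. → (18, 10)
4Q: (18, 10) + (2, 21). λ = (21 - 10)/(2 - 18) ≡ 11/7 mod 23. 7⁻¹ ≡ 10 (mod 23) since 7·10 = 70 ≡ 1, so λ ≡ 18.
  x = λ² - 18 - 2 = 324 - 20 ≡ 5; y = λ·(18 - 5) - 10 ≡ 17. → (5, 17)
5Q: (5, 17) + (2, 21). λ = (21 - 17)/(2 - 5) ≡ 4/20 mod 23. 20⁻¹ ≡ 15 (mod 23) since 20·15 = 300 ≡ 1, so λ ≡ 14.
  x = λ² - 5 - 2 = 196 - 7 ≡ 5; y = λ·(5 - 5) - 17 ≡ 6. → (5, 6)
6Q: (5, 6) + (2, 21). λ = (21 - 6)/(2 - 5) ≡ 15/20 mod 23. 20⁻¹ ≡ 15 (mod 23), so λ ≡ 18.
  x = λ² - 5 - 2 = 324 - 7 ≡ 18; y = λ·(5 - 18) - 6 ≡ 13. → (18, 13)
7Q: (18, 13) + (2, 21). λ = (21 - 13)/(2 - 18) ≡ 8/7 mod 23. 7⁻¹ ≡ 10 (mod 23), so λ ≡ 11.
  x = λ² - 18 - 2 = 121 - 20 ≡ 9; y = λ·(18 - 9) - 13 ≡ 17. → (9, 17)
8Q: (9, 17) + (2, 21). λ = (21 - 17)/(2 - 9) ≡ 4/16 mod 23. 16⁻¹ ≡ 13 (mod 23), so λ ≡ 6.
  x = λ² - 9 - 2 = 36 - 11 ≡ 2; y = λ·(9 - 2) - 17 ≡ 2. → (2, 2)
9Q: (2, 2) + (2, 21): same x and y₁ ≡ -y₂, so the sum is the point at infinity.
10Q: the point at infinity + (2, 21) = (2, 21) (identity).

(2, 21)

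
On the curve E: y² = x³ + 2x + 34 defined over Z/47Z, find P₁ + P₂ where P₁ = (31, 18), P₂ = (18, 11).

(31, 18) + (18, 11). λ = (11 - 18)/(18 - 31) ≡ 40/34 mod 47. 34⁻¹ ≡ 18 (mod 47), so λ ≡ 15.
  x = λ² - 31 - 18 = 225 - 49 ≡ 35; y = λ·(31 - 35) - 18 ≡ 16. → (35, 16)

(35, 16)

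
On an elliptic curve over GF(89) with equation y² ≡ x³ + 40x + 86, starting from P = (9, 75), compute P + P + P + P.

Double-and-add on 4 = (100)₂. Start with P = (9, 75) for the leading 1-bit.
double: tangent at (9, 75): λ = (3·9² + 40)/(2·75) ≡ 16/61. 61⁻¹ ≡ 54 (mod 89), so λ ≡ 16·54 ≡ 63.
  x = λ² - 9 - 9 = 3969 - 18 ≡ 35; y = λ·(9 - 35) - 75 ≡ 67. → (35, 67)
double: tangent at (35, 67): λ = (3·35² + 40)/(2·67) ≡ 66/45. 45⁻¹ ≡ 2 (mod 89), so λ ≡ 66·2 ≡ 43.
  x = λ² - 35 - 35 = 1849 - 70 ≡ 88; y = λ·(35 - 88) - 67 ≡ 57. → (88, 57)

(88, 57)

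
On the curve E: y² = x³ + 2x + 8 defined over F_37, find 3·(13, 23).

Write P = (13, 23).
Repeated addition: build up to 3P.
2P: tangent at (13, 23): λ = (3·13² + 2)/(2·23) ≡ 28/9. 9⁻¹ ≡ 33 (mod 37) since 9·33 = 297 ≡ 1, so λ ≡ 28·33 ≡ 36.
  x = λ² - 13 - 13 = 1296 - 26 ≡ 12; y = λ·(13 - 12) - 23 ≡ 13. → (12, 13)
3P: (12, 13) + (13, 23). λ = (23 - 13)/(13 - 12) ≡ 10/1 mod 37. 1⁻¹ ≡ 1 (mod 37) since 1·1 = 1 ≡ 1, so λ ≡ 10.
  x = λ² - 12 - 13 = 100 - 25 ≡ 1; y = λ·(12 - 1) - 13 ≡ 23. → (1, 23)

(1, 23)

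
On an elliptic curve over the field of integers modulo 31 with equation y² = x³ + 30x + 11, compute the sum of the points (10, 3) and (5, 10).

(13, 26)

(10, 3) + (5, 10). λ = (10 - 3)/(5 - 10) ≡ 7/26 mod 31. 26⁻¹ ≡ 6 (mod 31) since 26·6 = 156 ≡ 1, so λ ≡ 11.
  x = λ² - 10 - 5 = 121 - 15 ≡ 13; y = λ·(10 - 13) - 3 ≡ 26. → (13, 26)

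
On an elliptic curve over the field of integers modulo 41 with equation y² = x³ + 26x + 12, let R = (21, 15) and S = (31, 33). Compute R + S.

(7, 2)

(21, 15) + (31, 33). λ = (33 - 15)/(31 - 21) ≡ 18/10 mod 41. 10⁻¹ ≡ 37 (mod 41) since 10·37 = 370 ≡ 1, so λ ≡ 10.
  x = λ² - 21 - 31 = 100 - 52 ≡ 7; y = λ·(21 - 7) - 15 ≡ 2. → (7, 2)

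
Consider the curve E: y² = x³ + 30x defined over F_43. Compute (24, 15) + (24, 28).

The two points share x = 24 and their y-coordinates satisfy 15 + 28 ≡ 0 (mod 43), so they are inverses. Their sum is O.

O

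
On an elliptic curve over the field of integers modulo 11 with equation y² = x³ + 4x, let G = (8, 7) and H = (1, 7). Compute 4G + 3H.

(1, 4)

First 4G:
Repeated addition: build up to 4G.
2G: tangent at (8, 7): λ = (3·8² + 4)/(2·7) ≡ 9/3. 3⁻¹ ≡ 4 (mod 11) since 3·4 = 12 ≡ 1, so λ ≡ 9·4 ≡ 3.
  x = λ² - 8 - 8 = 9 - 16 ≡ 4; y = λ·(8 - 4) - 7 ≡ 5. → (4, 5)
3G: (4, 5) + (8, 7). λ = (7 - 5)/(8 - 4) ≡ 2/4 mod 11. 4⁻¹ ≡ 3 (mod 11), so λ ≡ 6.
  x = λ² - 4 - 8 = 36 - 12 ≡ 2; y = λ·(4 - 2) - 5 ≡ 7. → (2, 7)
4G: (2, 7) + (8, 7). λ = (7 - 7)/(8 - 2) ≡ 0/6 mod 11. 6⁻¹ ≡ 2 (mod 11) since 6·2 = 12 ≡ 1, so λ ≡ 0.
  x = λ² - 2 - 8 = 0 - 10 ≡ 1; y = λ·(2 - 1) - 7 ≡ 4. → (1, 4)
4G = (1, 4).
Next 3H:
Repeated addition: build up to 3H.
2H: tangent at (1, 7): λ = (3·1² + 4)/(2·7) ≡ 7/3. 3⁻¹ ≡ 4 (mod 11) since 3·4 = 12 ≡ 1, so λ ≡ 7·4 ≡ 6.
  x = λ² - 1 - 1 = 36 - 2 ≡ 1; y = λ·(1 - 1) - 7 ≡ 4. → (1, 4)
3H: (1, 4) + (1, 7): same x and y₁ ≡ -y₂, so the sum is the point at infinity.
3H = the point at infinity.
Finally 4G + 3H:
(1, 4) + the point at infinity = (1, 4) (identity).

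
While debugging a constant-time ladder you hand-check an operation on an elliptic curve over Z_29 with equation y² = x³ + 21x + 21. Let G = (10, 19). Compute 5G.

Repeated addition: build up to 5G.
2G: tangent at (10, 19): λ = (3·10² + 21)/(2·19) ≡ 2/9. 9⁻¹ ≡ 13 (mod 29), so λ ≡ 2·13 ≡ 26.
  x = λ² - 10 - 10 = 676 - 20 ≡ 18; y = λ·(10 - 18) - 19 ≡ 5. → (18, 5)
3G: (18, 5) + (10, 19). λ = (19 - 5)/(10 - 18) ≡ 14/21 mod 29. 21⁻¹ ≡ 18 (mod 29) since 21·18 = 378 ≡ 1, so λ ≡ 20.
  x = λ² - 18 - 10 = 400 - 28 ≡ 24; y = λ·(18 - 24) - 5 ≡ 20. → (24, 20)
4G: (24, 20) + (10, 19). λ = (19 - 20)/(10 - 24) ≡ 28/15 mod 29. 15⁻¹ ≡ 2 (mod 29) since 15·2 = 30 ≡ 1, so λ ≡ 27.
  x = λ² - 24 - 10 = 729 - 34 ≡ 28; y = λ·(24 - 28) - 20 ≡ 17. → (28, 17)
5G: (28, 17) + (10, 19). λ = (19 - 17)/(10 - 28) ≡ 2/11 mod 29. 11⁻¹ ≡ 8 (mod 29), so λ ≡ 16.
  x = λ² - 28 - 10 = 256 - 38 ≡ 15; y = λ·(28 - 15) - 17 ≡ 17. → (15, 17)

(15, 17)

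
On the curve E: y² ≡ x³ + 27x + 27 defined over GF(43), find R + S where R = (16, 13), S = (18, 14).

(20, 28)

(16, 13) + (18, 14). λ = (14 - 13)/(18 - 16) ≡ 1/2 mod 43. 2⁻¹ ≡ 22 (mod 43), so λ ≡ 22.
  x = λ² - 16 - 18 = 484 - 34 ≡ 20; y = λ·(16 - 20) - 13 ≡ 28. → (20, 28)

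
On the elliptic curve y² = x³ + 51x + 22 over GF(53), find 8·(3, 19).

(28, 20)

Write P = (3, 19).
Double-and-add on 8 = (1000)₂. Start with P = (3, 19) for the leading 1-bit.
double: tangent at (3, 19): λ = (3·3² + 51)/(2·19) ≡ 25/38. 38⁻¹ ≡ 7 (mod 53) since 38·7 = 266 ≡ 1, so λ ≡ 25·7 ≡ 16.
  x = λ² - 3 - 3 = 256 - 6 ≡ 38; y = λ·(3 - 38) - 19 ≡ 4. → (38, 4)
double: tangent at (38, 4): λ = (3·38² + 51)/(2·4) ≡ 37/8. 8⁻¹ ≡ 20 (mod 53) since 8·20 = 160 ≡ 1, so λ ≡ 37·20 ≡ 51.
  x = λ² - 38 - 38 = 2601 - 76 ≡ 34; y = λ·(38 - 34) - 4 ≡ 41. → (34, 41)
double: tangent at (34, 41): λ = (3·34² + 51)/(2·41) ≡ 21/29. 29⁻¹ ≡ 11 (mod 53), so λ ≡ 21·11 ≡ 19.
  x = λ² - 34 - 34 = 361 - 68 ≡ 28; y = λ·(34 - 28) - 41 ≡ 20. → (28, 20)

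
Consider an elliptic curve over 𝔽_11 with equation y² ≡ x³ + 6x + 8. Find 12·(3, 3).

(1, 2)

Write Q = (3, 3).
Repeated addition: build up to 12Q.
2Q: tangent at (3, 3): λ = (3·3² + 6)/(2·3) ≡ 0/6. 6⁻¹ ≡ 2 (mod 11), so λ ≡ 0·2 ≡ 0.
  x = λ² - 3 - 3 = 0 - 6 ≡ 5; y = λ·(3 - 5) - 3 ≡ 8. → (5, 8)
3Q: (5, 8) + (3, 3). λ = (3 - 8)/(3 - 5) ≡ 6/9 mod 11. 9⁻¹ ≡ 5 (mod 11), so λ ≡ 8.
  x = λ² - 5 - 3 = 64 - 8 ≡ 1; y = λ·(5 - 1) - 8 ≡ 2. → (1, 2)
4Q: (1, 2) + (3, 3). λ = (3 - 2)/(3 - 1) ≡ 1/2 mod 11. 2⁻¹ ≡ 6 (mod 11) since 2·6 = 12 ≡ 1, so λ ≡ 6.
  x = λ² - 1 - 3 = 36 - 4 ≡ 10; y = λ·(1 - 10) - 2 ≡ 10. → (10, 10)
5Q: (10, 10) + (3, 3). λ = (3 - 10)/(3 - 10) ≡ 4/4 mod 11. 4⁻¹ ≡ 3 (mod 11), so λ ≡ 1.
  x = λ² - 10 - 3 = 1 - 13 ≡ 10; y = λ·(10 - 10) - 10 ≡ 1. → (10, 1)
6Q: (10, 1) + (3, 3). λ = (3 - 1)/(3 - 10) ≡ 2/4 mod 11. 4⁻¹ ≡ 3 (mod 11) since 4·3 = 12 ≡ 1, so λ ≡ 6.
  x = λ² - 10 - 3 = 36 - 13 ≡ 1; y = λ·(10 - 1) - 1 ≡ 9. → (1, 9)
7Q: (1, 9) + (3, 3). λ = (3 - 9)/(3 - 1) ≡ 5/2 mod 11. 2⁻¹ ≡ 6 (mod 11), so λ ≡ 8.
  x = λ² - 1 - 3 = 64 - 4 ≡ 5; y = λ·(1 - 5) - 9 ≡ 3. → (5, 3)
8Q: (5, 3) + (3, 3). λ = (3 - 3)/(3 - 5) ≡ 0/9 mod 11. 9⁻¹ ≡ 5 (mod 11) since 9·5 = 45 ≡ 1, so λ ≡ 0.
  x = λ² - 5 - 3 = 0 - 8 ≡ 3; y = λ·(5 - 3) - 3 ≡ 8. → (3, 8)
9Q: (3, 8) + (3, 3): same x and y₁ ≡ -y₂, so the sum is O.
10Q: O + (3, 3) = (3, 3) (identity).
11Q: tangent at (3, 3): λ = (3·3² + 6)/(2·3) ≡ 0/6. 6⁻¹ ≡ 2 (mod 11), so λ ≡ 0·2 ≡ 0.
  x = λ² - 3 - 3 = 0 - 6 ≡ 5; y = λ·(3 - 5) - 3 ≡ 8. → (5, 8)
12Q: (5, 8) + (3, 3). λ = (3 - 8)/(3 - 5) ≡ 6/9 mod 11. 9⁻¹ ≡ 5 (mod 11), so λ ≡ 8.
  x = λ² - 5 - 3 = 64 - 8 ≡ 1; y = λ·(5 - 1) - 8 ≡ 2. → (1, 2)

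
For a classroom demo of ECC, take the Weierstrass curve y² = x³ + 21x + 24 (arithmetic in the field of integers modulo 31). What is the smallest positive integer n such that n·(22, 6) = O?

2P: tangent at (22, 6): λ = (3·22² + 21)/(2·6) ≡ 16/12. 12⁻¹ ≡ 13 (mod 31), so λ ≡ 16·13 ≡ 22.
  x = λ² - 22 - 22 = 484 - 44 ≡ 6; y = λ·(22 - 6) - 6 ≡ 5. → (6, 5)
3P: (6, 5) + (22, 6). λ = (6 - 5)/(22 - 6) ≡ 1/16 mod 31. 16⁻¹ ≡ 2 (mod 31) since 16·2 = 32 ≡ 1, so λ ≡ 2.
  x = λ² - 6 - 22 = 4 - 28 ≡ 7; y = λ·(6 - 7) - 5 ≡ 24. → (7, 24)
4P: (7, 24) + (22, 6). λ = (6 - 24)/(22 - 7) ≡ 13/15 mod 31. 15⁻¹ ≡ 29 (mod 31), so λ ≡ 5.
  x = λ² - 7 - 22 = 25 - 29 ≡ 27; y = λ·(7 - 27) - 24 ≡ 0. → (27, 0)
5P: (27, 0) + (22, 6). λ = (6 - 0)/(22 - 27) ≡ 6/26 mod 31. 26⁻¹ ≡ 6 (mod 31), so λ ≡ 5.
  x = λ² - 27 - 22 = 25 - 49 ≡ 7; y = λ·(27 - 7) - 0 ≡ 7. → (7, 7)
6P: (7, 7) + (22, 6). λ = (6 - 7)/(22 - 7) ≡ 30/15 mod 31. 15⁻¹ ≡ 29 (mod 31), so λ ≡ 2.
  x = λ² - 7 - 22 = 4 - 29 ≡ 6; y = λ·(7 - 6) - 7 ≡ 26. → (6, 26)
7P: (6, 26) + (22, 6). λ = (6 - 26)/(22 - 6) ≡ 11/16 mod 31. 16⁻¹ ≡ 2 (mod 31), so λ ≡ 22.
  x = λ² - 6 - 22 = 484 - 28 ≡ 22; y = λ·(6 - 22) - 26 ≡ 25. → (22, 25)
8P: (22, 25) + (22, 6): same x and y₁ ≡ -y₂, so the sum is O.
8P = O, so the order is 8.

8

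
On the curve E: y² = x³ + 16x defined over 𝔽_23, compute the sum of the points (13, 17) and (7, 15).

(13, 17) + (7, 15). λ = (15 - 17)/(7 - 13) ≡ 21/17 mod 23. 17⁻¹ ≡ 19 (mod 23) since 17·19 = 323 ≡ 1, so λ ≡ 8.
  x = λ² - 13 - 7 = 64 - 20 ≡ 21; y = λ·(13 - 21) - 17 ≡ 11. → (21, 11)

(21, 11)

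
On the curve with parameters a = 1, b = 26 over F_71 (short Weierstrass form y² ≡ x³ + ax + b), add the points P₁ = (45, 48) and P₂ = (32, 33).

(45, 48) + (32, 33). λ = (33 - 48)/(32 - 45) ≡ 56/58 mod 71. 58⁻¹ ≡ 60 (mod 71) since 58·60 = 3480 ≡ 1, so λ ≡ 23.
  x = λ² - 45 - 32 = 529 - 77 ≡ 26; y = λ·(45 - 26) - 48 ≡ 34. → (26, 34)

(26, 34)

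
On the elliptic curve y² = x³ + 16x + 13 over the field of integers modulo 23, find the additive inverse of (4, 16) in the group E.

(4, 7)

-(4, 16) = (4, -16 mod 23) = (4, 7).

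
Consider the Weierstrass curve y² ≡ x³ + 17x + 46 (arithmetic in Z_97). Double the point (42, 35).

tangent at (42, 35): λ = (3·42² + 17)/(2·35) ≡ 71/70. 70⁻¹ ≡ 79 (mod 97), so λ ≡ 71·79 ≡ 80.
  x = λ² - 42 - 42 = 6400 - 84 ≡ 11; y = λ·(42 - 11) - 35 ≡ 20. → (11, 20)

(11, 20)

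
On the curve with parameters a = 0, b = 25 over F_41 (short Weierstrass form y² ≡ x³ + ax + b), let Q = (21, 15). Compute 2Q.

(0, 5)

tangent at (21, 15): λ = (3·21² + 0)/(2·15) ≡ 11/30. 30⁻¹ ≡ 26 (mod 41), so λ ≡ 11·26 ≡ 40.
  x = λ² - 21 - 21 = 1600 - 42 ≡ 0; y = λ·(21 - 0) - 15 ≡ 5. → (0, 5)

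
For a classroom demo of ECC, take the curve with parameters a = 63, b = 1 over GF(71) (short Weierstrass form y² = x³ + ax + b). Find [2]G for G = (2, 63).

tangent at (2, 63): λ = (3·2² + 63)/(2·63) ≡ 4/55. 55⁻¹ ≡ 31 (mod 71), so λ ≡ 4·31 ≡ 53.
  x = λ² - 2 - 2 = 2809 - 4 ≡ 36; y = λ·(2 - 36) - 63 ≡ 52. → (36, 52)

(36, 52)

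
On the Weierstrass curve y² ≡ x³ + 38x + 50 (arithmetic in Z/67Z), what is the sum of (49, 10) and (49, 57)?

O

The two points share x = 49 and their y-coordinates satisfy 10 + 57 ≡ 0 (mod 67), so they are inverses. Their sum is the point at infinity.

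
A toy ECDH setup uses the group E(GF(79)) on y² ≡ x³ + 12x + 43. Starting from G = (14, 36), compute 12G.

(8, 63)

Repeated addition: build up to 12G.
2G: tangent at (14, 36): λ = (3·14² + 12)/(2·36) ≡ 47/72. 72⁻¹ ≡ 45 (mod 79) since 72·45 = 3240 ≡ 1, so λ ≡ 47·45 ≡ 61.
  x = λ² - 14 - 14 = 3721 - 28 ≡ 59; y = λ·(14 - 59) - 36 ≡ 63. → (59, 63)
3G: (59, 63) + (14, 36). λ = (36 - 63)/(14 - 59) ≡ 52/34 mod 79. 34⁻¹ ≡ 7 (mod 79), so λ ≡ 48.
  x = λ² - 59 - 14 = 2304 - 73 ≡ 19; y = λ·(59 - 19) - 63 ≡ 40. → (19, 40)
4G: (19, 40) + (14, 36). λ = (36 - 40)/(14 - 19) ≡ 75/74 mod 79. 74⁻¹ ≡ 63 (mod 79), so λ ≡ 64.
  x = λ² - 19 - 14 = 4096 - 33 ≡ 34; y = λ·(19 - 34) - 40 ≡ 27. → (34, 27)
5G: (34, 27) + (14, 36). λ = (36 - 27)/(14 - 34) ≡ 9/59 mod 79. 59⁻¹ ≡ 75 (mod 79) since 59·75 = 4425 ≡ 1, so λ ≡ 43.
  x = λ² - 34 - 14 = 1849 - 48 ≡ 63; y = λ·(34 - 63) - 27 ≡ 69. → (63, 69)
6G: (63, 69) + (14, 36). λ = (36 - 69)/(14 - 63) ≡ 46/30 mod 79. 30⁻¹ ≡ 29 (mod 79) since 30·29 = 870 ≡ 1, so λ ≡ 70.
  x = λ² - 63 - 14 = 4900 - 77 ≡ 4; y = λ·(63 - 4) - 69 ≡ 32. → (4, 32)
7G: (4, 32) + (14, 36). λ = (36 - 32)/(14 - 4) ≡ 4/10 mod 79. 10⁻¹ ≡ 8 (mod 79), so λ ≡ 32.
  x = λ² - 4 - 14 = 1024 - 18 ≡ 58; y = λ·(4 - 58) - 32 ≡ 57. → (58, 57)
8G: (58, 57) + (14, 36). λ = (36 - 57)/(14 - 58) ≡ 58/35 mod 79. 35⁻¹ ≡ 70 (mod 79), so λ ≡ 31.
  x = λ² - 58 - 14 = 961 - 72 ≡ 20; y = λ·(58 - 20) - 57 ≡ 15. → (20, 15)
9G: (20, 15) + (14, 36). λ = (36 - 15)/(14 - 20) ≡ 21/73 mod 79. 73⁻¹ ≡ 13 (mod 79), so λ ≡ 36.
  x = λ² - 20 - 14 = 1296 - 34 ≡ 77; y = λ·(20 - 77) - 15 ≡ 66. → (77, 66)
10G: (77, 66) + (14, 36). λ = (36 - 66)/(14 - 77) ≡ 49/16 mod 79. 16⁻¹ ≡ 5 (mod 79) since 16·5 = 80 ≡ 1, so λ ≡ 8.
  x = λ² - 77 - 14 = 64 - 91 ≡ 52; y = λ·(77 - 52) - 66 ≡ 55. → (52, 55)
11G: (52, 55) + (14, 36). λ = (36 - 55)/(14 - 52) ≡ 60/41 mod 79. 41⁻¹ ≡ 27 (mod 79), so λ ≡ 40.
  x = λ² - 52 - 14 = 1600 - 66 ≡ 33; y = λ·(52 - 33) - 55 ≡ 73. → (33, 73)
12G: (33, 73) + (14, 36). λ = (36 - 73)/(14 - 33) ≡ 42/60 mod 79. 60⁻¹ ≡ 54 (mod 79) since 60·54 = 3240 ≡ 1, so λ ≡ 56.
  x = λ² - 33 - 14 = 3136 - 47 ≡ 8; y = λ·(33 - 8) - 73 ≡ 63. → (8, 63)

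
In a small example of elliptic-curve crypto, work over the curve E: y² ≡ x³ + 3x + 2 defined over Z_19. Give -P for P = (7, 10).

-(7, 10) = (7, -10 mod 19) = (7, 9).

(7, 9)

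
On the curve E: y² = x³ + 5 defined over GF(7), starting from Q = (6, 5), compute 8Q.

(6, 5)

Repeated addition: build up to 8Q.
2Q: tangent at (6, 5): λ = (3·6² + 0)/(2·5) ≡ 3/3. 3⁻¹ ≡ 5 (mod 7) since 3·5 = 15 ≡ 1, so λ ≡ 3·5 ≡ 1.
  x = λ² - 6 - 6 = 1 - 12 ≡ 3; y = λ·(6 - 3) - 5 ≡ 5. → (3, 5)
3Q: (3, 5) + (6, 5). λ = (5 - 5)/(6 - 3) ≡ 0/3 mod 7. 3⁻¹ ≡ 5 (mod 7), so λ ≡ 0.
  x = λ² - 3 - 6 = 0 - 9 ≡ 5; y = λ·(3 - 5) - 5 ≡ 2. → (5, 2)
4Q: (5, 2) + (6, 5). λ = (5 - 2)/(6 - 5) ≡ 3/1 mod 7. 1⁻¹ ≡ 1 (mod 7) since 1·1 = 1 ≡ 1, so λ ≡ 3.
  x = λ² - 5 - 6 = 9 - 11 ≡ 5; y = λ·(5 - 5) - 2 ≡ 5. → (5, 5)
5Q: (5, 5) + (6, 5). λ = (5 - 5)/(6 - 5) ≡ 0/1 mod 7. 1⁻¹ ≡ 1 (mod 7), so λ ≡ 0.
  x = λ² - 5 - 6 = 0 - 11 ≡ 3; y = λ·(5 - 3) - 5 ≡ 2. → (3, 2)
6Q: (3, 2) + (6, 5). λ = (5 - 2)/(6 - 3) ≡ 3/3 mod 7. 3⁻¹ ≡ 5 (mod 7) since 3·5 = 15 ≡ 1, so λ ≡ 1.
  x = λ² - 3 - 6 = 1 - 9 ≡ 6; y = λ·(3 - 6) - 2 ≡ 2. → (6, 2)
7Q: (6, 2) + (6, 5): same x and y₁ ≡ -y₂, so the sum is O.
8Q: O + (6, 5) = (6, 5) (identity).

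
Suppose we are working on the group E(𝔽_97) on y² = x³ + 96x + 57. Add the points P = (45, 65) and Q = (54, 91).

(77, 15)

(45, 65) + (54, 91). λ = (91 - 65)/(54 - 45) ≡ 26/9 mod 97. 9⁻¹ ≡ 54 (mod 97) since 9·54 = 486 ≡ 1, so λ ≡ 46.
  x = λ² - 45 - 54 = 2116 - 99 ≡ 77; y = λ·(45 - 77) - 65 ≡ 15. → (77, 15)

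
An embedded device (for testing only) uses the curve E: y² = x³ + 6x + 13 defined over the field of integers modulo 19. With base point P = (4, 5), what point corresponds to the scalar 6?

(5, 15)

Double-and-add on 6 = (110)₂. Start with P = (4, 5) for the leading 1-bit.
double: tangent at (4, 5): λ = (3·4² + 6)/(2·5) ≡ 16/10. 10⁻¹ ≡ 2 (mod 19), so λ ≡ 16·2 ≡ 13.
  x = λ² - 4 - 4 = 169 - 8 ≡ 9; y = λ·(4 - 9) - 5 ≡ 6. → (9, 6)
add P: (9, 6) + (4, 5). λ = (5 - 6)/(4 - 9) ≡ 18/14 mod 19. 14⁻¹ ≡ 15 (mod 19) since 14·15 = 210 ≡ 1, so λ ≡ 4.
  x = λ² - 9 - 4 = 16 - 13 ≡ 3; y = λ·(9 - 3) - 6 ≡ 18. → (3, 18)
double: tangent at (3, 18): λ = (3·3² + 6)/(2·18) ≡ 14/17. 17⁻¹ ≡ 9 (mod 19), so λ ≡ 14·9 ≡ 12.
  x = λ² - 3 - 3 = 144 - 6 ≡ 5; y = λ·(3 - 5) - 18 ≡ 15. → (5, 15)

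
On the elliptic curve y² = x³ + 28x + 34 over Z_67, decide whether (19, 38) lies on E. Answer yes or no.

y² = 38² ≡ 37; x³ + 28x + 34 = 7425 ≡ 55 (mod 67). 37 ≠ 55.

no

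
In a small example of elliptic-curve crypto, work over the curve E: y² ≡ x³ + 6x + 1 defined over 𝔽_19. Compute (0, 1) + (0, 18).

O

The two points share x = 0 and their y-coordinates satisfy 1 + 18 ≡ 0 (mod 19), so they are inverses. Their sum is 𝒪.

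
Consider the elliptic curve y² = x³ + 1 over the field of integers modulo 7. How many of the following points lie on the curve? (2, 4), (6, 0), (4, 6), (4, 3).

(2, 4): 4² ≡ 2, rhs ≡ 2 → on.
(6, 0): 0² ≡ 0, rhs ≡ 0 → on.
(4, 6): 6² ≡ 1, rhs ≡ 2 → off.
(4, 3): 3² ≡ 2, rhs ≡ 2 → on.

3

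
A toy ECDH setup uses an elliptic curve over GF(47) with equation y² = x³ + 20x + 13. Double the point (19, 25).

tangent at (19, 25): λ = (3·19² + 20)/(2·25) ≡ 22/3. 3⁻¹ ≡ 16 (mod 47), so λ ≡ 22·16 ≡ 23.
  x = λ² - 19 - 19 = 529 - 38 ≡ 21; y = λ·(19 - 21) - 25 ≡ 23. → (21, 23)

(21, 23)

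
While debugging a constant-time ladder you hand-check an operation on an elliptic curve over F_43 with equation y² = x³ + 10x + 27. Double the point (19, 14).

(3, 27)

tangent at (19, 14): λ = (3·19² + 10)/(2·14) ≡ 18/28. 28⁻¹ ≡ 20 (mod 43), so λ ≡ 18·20 ≡ 16.
  x = λ² - 19 - 19 = 256 - 38 ≡ 3; y = λ·(19 - 3) - 14 ≡ 27. → (3, 27)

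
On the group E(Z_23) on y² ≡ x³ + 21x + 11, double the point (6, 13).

(20, 6)

tangent at (6, 13): λ = (3·6² + 21)/(2·13) ≡ 14/3. 3⁻¹ ≡ 8 (mod 23) since 3·8 = 24 ≡ 1, so λ ≡ 14·8 ≡ 20.
  x = λ² - 6 - 6 = 400 - 12 ≡ 20; y = λ·(6 - 20) - 13 ≡ 6. → (20, 6)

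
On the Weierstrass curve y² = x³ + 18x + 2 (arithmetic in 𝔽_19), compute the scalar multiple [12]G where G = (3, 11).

(10, 2)

Repeated addition: build up to 12G.
2G: tangent at (3, 11): λ = (3·3² + 18)/(2·11) ≡ 7/3. 3⁻¹ ≡ 13 (mod 19) since 3·13 = 39 ≡ 1, so λ ≡ 7·13 ≡ 15.
  x = λ² - 3 - 3 = 225 - 6 ≡ 10; y = λ·(3 - 10) - 11 ≡ 17. → (10, 17)
3G: (10, 17) + (3, 11). λ = (11 - 17)/(3 - 10) ≡ 13/12 mod 19. 12⁻¹ ≡ 8 (mod 19) since 12·8 = 96 ≡ 1, so λ ≡ 9.
  x = λ² - 10 - 3 = 81 - 13 ≡ 11; y = λ·(10 - 11) - 17 ≡ 12. → (11, 12)
4G: (11, 12) + (3, 11). λ = (11 - 12)/(3 - 11) ≡ 18/11 mod 19. 11⁻¹ ≡ 7 (mod 19), so λ ≡ 12.
  x = λ² - 11 - 3 = 144 - 14 ≡ 16; y = λ·(11 - 16) - 12 ≡ 4. → (16, 4)
5G: (16, 4) + (3, 11). λ = (11 - 4)/(3 - 16) ≡ 7/6 mod 19. 6⁻¹ ≡ 16 (mod 19), so λ ≡ 17.
  x = λ² - 16 - 3 = 289 - 19 ≡ 4; y = λ·(16 - 4) - 4 ≡ 10. → (4, 10)
6G: (4, 10) + (3, 11). λ = (11 - 10)/(3 - 4) ≡ 1/18 mod 19. 18⁻¹ ≡ 18 (mod 19), so λ ≡ 18.
  x = λ² - 4 - 3 = 324 - 7 ≡ 13; y = λ·(4 - 13) - 10 ≡ 18. → (13, 18)
7G: (13, 18) + (3, 11). λ = (11 - 18)/(3 - 13) ≡ 12/9 mod 19. 9⁻¹ ≡ 17 (mod 19) since 9·17 = 153 ≡ 1, so λ ≡ 14.
  x = λ² - 13 - 3 = 196 - 16 ≡ 9; y = λ·(13 - 9) - 18 ≡ 0. → (9, 0)
8G: (9, 0) + (3, 11). λ = (11 - 0)/(3 - 9) ≡ 11/13 mod 19. 13⁻¹ ≡ 3 (mod 19), so λ ≡ 14.
  x = λ² - 9 - 3 = 196 - 12 ≡ 13; y = λ·(9 - 13) - 0 ≡ 1. → (13, 1)
9G: (13, 1) + (3, 11). λ = (11 - 1)/(3 - 13) ≡ 10/9 mod 19. 9⁻¹ ≡ 17 (mod 19), so λ ≡ 18.
  x = λ² - 13 - 3 = 324 - 16 ≡ 4; y = λ·(13 - 4) - 1 ≡ 9. → (4, 9)
10G: (4, 9) + (3, 11). λ = (11 - 9)/(3 - 4) ≡ 2/18 mod 19. 18⁻¹ ≡ 18 (mod 19) since 18·18 = 324 ≡ 1, so λ ≡ 17.
  x = λ² - 4 - 3 = 289 - 7 ≡ 16; y = λ·(4 - 16) - 9 ≡ 15. → (16, 15)
11G: (16, 15) + (3, 11). λ = (11 - 15)/(3 - 16) ≡ 15/6 mod 19. 6⁻¹ ≡ 16 (mod 19), so λ ≡ 12.
  x = λ² - 16 - 3 = 144 - 19 ≡ 11; y = λ·(16 - 11) - 15 ≡ 7. → (11, 7)
12G: (11, 7) + (3, 11). λ = (11 - 7)/(3 - 11) ≡ 4/11 mod 19. 11⁻¹ ≡ 7 (mod 19) since 11·7 = 77 ≡ 1, so λ ≡ 9.
  x = λ² - 11 - 3 = 81 - 14 ≡ 10; y = λ·(11 - 10) - 7 ≡ 2. → (10, 2)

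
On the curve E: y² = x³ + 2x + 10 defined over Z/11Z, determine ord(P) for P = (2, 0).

2

2P: (2, 0) + (2, 0): same x and y₁ ≡ -y₂, so the sum is ∞.
2P = ∞, so the order is 2.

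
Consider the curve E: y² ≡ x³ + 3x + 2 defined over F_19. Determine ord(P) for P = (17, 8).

8

2P: tangent at (17, 8): λ = (3·17² + 3)/(2·8) ≡ 15/16. 16⁻¹ ≡ 6 (mod 19), so λ ≡ 15·6 ≡ 14.
  x = λ² - 17 - 17 = 196 - 34 ≡ 10; y = λ·(17 - 10) - 8 ≡ 14. → (10, 14)
3P: (10, 14) + (17, 8). λ = (8 - 14)/(17 - 10) ≡ 13/7 mod 19. 7⁻¹ ≡ 11 (mod 19), so λ ≡ 10.
  x = λ² - 10 - 17 = 100 - 27 ≡ 16; y = λ·(10 - 16) - 14 ≡ 2. → (16, 2)
4P: (16, 2) + (17, 8). λ = (8 - 2)/(17 - 16) ≡ 6/1 mod 19. 1⁻¹ ≡ 1 (mod 19) since 1·1 = 1 ≡ 1, so λ ≡ 6.
  x = λ² - 16 - 17 = 36 - 33 ≡ 3; y = λ·(16 - 3) - 2 ≡ 0. → (3, 0)
5P: (3, 0) + (17, 8). λ = (8 - 0)/(17 - 3) ≡ 8/14 mod 19. 14⁻¹ ≡ 15 (mod 19), so λ ≡ 6.
  x = λ² - 3 - 17 = 36 - 20 ≡ 16; y = λ·(3 - 16) - 0 ≡ 17. → (16, 17)
6P: (16, 17) + (17, 8). λ = (8 - 17)/(17 - 16) ≡ 10/1 mod 19. 1⁻¹ ≡ 1 (mod 19), so λ ≡ 10.
  x = λ² - 16 - 17 = 100 - 33 ≡ 10; y = λ·(16 - 10) - 17 ≡ 5. → (10, 5)
7P: (10, 5) + (17, 8). λ = (8 - 5)/(17 - 10) ≡ 3/7 mod 19. 7⁻¹ ≡ 11 (mod 19), so λ ≡ 14.
  x = λ² - 10 - 17 = 196 - 27 ≡ 17; y = λ·(10 - 17) - 5 ≡ 11. → (17, 11)
8P: (17, 11) + (17, 8): same x and y₁ ≡ -y₂, so the sum is 𝒪.
8P = 𝒪, so the order is 8.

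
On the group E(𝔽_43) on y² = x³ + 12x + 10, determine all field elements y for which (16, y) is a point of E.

x³ + 12x + 10 = 4298 ≡ 41 (mod 43).
Square roots of 41 mod 43: 16 and 27 (since 16² = 256 ≡ 41).

16, 27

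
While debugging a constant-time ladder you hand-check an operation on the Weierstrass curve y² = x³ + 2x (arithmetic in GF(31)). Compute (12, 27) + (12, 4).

The two points share x = 12 and their y-coordinates satisfy 27 + 4 ≡ 0 (mod 31), so they are inverses. Their sum is ∞.

O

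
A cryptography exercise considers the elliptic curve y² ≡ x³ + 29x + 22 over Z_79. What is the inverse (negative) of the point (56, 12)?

(56, 67)

-(56, 12) = (56, -12 mod 79) = (56, 67).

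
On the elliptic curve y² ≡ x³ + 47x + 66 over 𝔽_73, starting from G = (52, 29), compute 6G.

(71, 16)

Repeated addition: build up to 6G.
2G: tangent at (52, 29): λ = (3·52² + 47)/(2·29) ≡ 56/58. 58⁻¹ ≡ 34 (mod 73), so λ ≡ 56·34 ≡ 6.
  x = λ² - 52 - 52 = 36 - 104 ≡ 5; y = λ·(52 - 5) - 29 ≡ 34. → (5, 34)
3G: (5, 34) + (52, 29). λ = (29 - 34)/(52 - 5) ≡ 68/47 mod 73. 47⁻¹ ≡ 14 (mod 73) since 47·14 = 658 ≡ 1, so λ ≡ 3.
  x = λ² - 5 - 52 = 9 - 57 ≡ 25; y = λ·(5 - 25) - 34 ≡ 52. → (25, 52)
4G: (25, 52) + (52, 29). λ = (29 - 52)/(52 - 25) ≡ 50/27 mod 73. 27⁻¹ ≡ 46 (mod 73), so λ ≡ 37.
  x = λ² - 25 - 52 = 1369 - 77 ≡ 51; y = λ·(25 - 51) - 52 ≡ 8. → (51, 8)
5G: (51, 8) + (52, 29). λ = (29 - 8)/(52 - 51) ≡ 21/1 mod 73. 1⁻¹ ≡ 1 (mod 73), so λ ≡ 21.
  x = λ² - 51 - 52 = 441 - 103 ≡ 46; y = λ·(51 - 46) - 8 ≡ 24. → (46, 24)
6G: (46, 24) + (52, 29). λ = (29 - 24)/(52 - 46) ≡ 5/6 mod 73. 6⁻¹ ≡ 61 (mod 73) since 6·61 = 366 ≡ 1, so λ ≡ 13.
  x = λ² - 46 - 52 = 169 - 98 ≡ 71; y = λ·(46 - 71) - 24 ≡ 16. → (71, 16)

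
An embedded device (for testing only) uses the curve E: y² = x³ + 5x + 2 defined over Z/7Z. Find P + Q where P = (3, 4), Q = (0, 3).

(3, 4) + (0, 3). λ = (3 - 4)/(0 - 3) ≡ 6/4 mod 7. 4⁻¹ ≡ 2 (mod 7), so λ ≡ 5.
  x = λ² - 3 - 0 = 25 - 3 ≡ 1; y = λ·(3 - 1) - 4 ≡ 6. → (1, 6)

(1, 6)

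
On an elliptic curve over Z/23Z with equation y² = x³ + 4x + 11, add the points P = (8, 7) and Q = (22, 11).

(8, 7) + (22, 11). λ = (11 - 7)/(22 - 8) ≡ 4/14 mod 23. 14⁻¹ ≡ 5 (mod 23), so λ ≡ 20.
  x = λ² - 8 - 22 = 400 - 30 ≡ 2; y = λ·(8 - 2) - 7 ≡ 21. → (2, 21)

(2, 21)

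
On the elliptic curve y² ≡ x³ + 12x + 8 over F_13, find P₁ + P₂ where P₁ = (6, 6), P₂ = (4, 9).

(6, 6) + (4, 9). λ = (9 - 6)/(4 - 6) ≡ 3/11 mod 13. 11⁻¹ ≡ 6 (mod 13), so λ ≡ 5.
  x = λ² - 6 - 4 = 25 - 10 ≡ 2; y = λ·(6 - 2) - 6 ≡ 1. → (2, 1)

(2, 1)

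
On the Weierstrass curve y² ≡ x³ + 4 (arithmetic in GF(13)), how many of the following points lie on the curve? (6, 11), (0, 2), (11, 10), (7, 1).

2

(6, 11): 11² ≡ 4, rhs ≡ 12 → off.
(0, 2): 2² ≡ 4, rhs ≡ 4 → on.
(11, 10): 10² ≡ 9, rhs ≡ 9 → on.
(7, 1): 1² ≡ 1, rhs ≡ 9 → off.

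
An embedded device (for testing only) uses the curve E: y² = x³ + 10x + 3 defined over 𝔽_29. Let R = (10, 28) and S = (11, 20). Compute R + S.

(14, 4)

(10, 28) + (11, 20). λ = (20 - 28)/(11 - 10) ≡ 21/1 mod 29. 1⁻¹ ≡ 1 (mod 29) since 1·1 = 1 ≡ 1, so λ ≡ 21.
  x = λ² - 10 - 11 = 441 - 21 ≡ 14; y = λ·(10 - 14) - 28 ≡ 4. → (14, 4)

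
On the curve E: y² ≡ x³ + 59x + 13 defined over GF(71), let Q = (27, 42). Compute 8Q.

Double-and-add on 8 = (1000)₂. Start with Q = (27, 42) for the leading 1-bit.
double: tangent at (27, 42): λ = (3·27² + 59)/(2·42) ≡ 45/13. 13⁻¹ ≡ 11 (mod 71) since 13·11 = 143 ≡ 1, so λ ≡ 45·11 ≡ 69.
  x = λ² - 27 - 27 = 4761 - 54 ≡ 21; y = λ·(27 - 21) - 42 ≡ 17. → (21, 17)
double: tangent at (21, 17): λ = (3·21² + 59)/(2·17) ≡ 33/34. 34⁻¹ ≡ 23 (mod 71), so λ ≡ 33·23 ≡ 49.
  x = λ² - 21 - 21 = 2401 - 42 ≡ 16; y = λ·(21 - 16) - 17 ≡ 15. → (16, 15)
double: tangent at (16, 15): λ = (3·16² + 59)/(2·15) ≡ 46/30. 30⁻¹ ≡ 45 (mod 71), so λ ≡ 46·45 ≡ 11.
  x = λ² - 16 - 16 = 121 - 32 ≡ 18; y = λ·(16 - 18) - 15 ≡ 34. → (18, 34)

(18, 34)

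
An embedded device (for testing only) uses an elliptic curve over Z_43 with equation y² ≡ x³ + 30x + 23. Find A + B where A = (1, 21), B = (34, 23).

(1, 21) + (34, 23). λ = (23 - 21)/(34 - 1) ≡ 2/33 mod 43. 33⁻¹ ≡ 30 (mod 43) since 33·30 = 990 ≡ 1, so λ ≡ 17.
  x = λ² - 1 - 34 = 289 - 35 ≡ 39; y = λ·(1 - 39) - 21 ≡ 21. → (39, 21)

(39, 21)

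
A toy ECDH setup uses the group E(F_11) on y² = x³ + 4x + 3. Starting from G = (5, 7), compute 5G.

Repeated addition: build up to 5G.
2G: tangent at (5, 7): λ = (3·5² + 4)/(2·7) ≡ 2/3. 3⁻¹ ≡ 4 (mod 11), so λ ≡ 2·4 ≡ 8.
  x = λ² - 5 - 5 = 64 - 10 ≡ 10; y = λ·(5 - 10) - 7 ≡ 8. → (10, 8)
3G: (10, 8) + (5, 7). λ = (7 - 8)/(5 - 10) ≡ 10/6 mod 11. 6⁻¹ ≡ 2 (mod 11), so λ ≡ 9.
  x = λ² - 10 - 5 = 81 - 15 ≡ 0; y = λ·(10 - 0) - 8 ≡ 5. → (0, 5)
4G: (0, 5) + (5, 7). λ = (7 - 5)/(5 - 0) ≡ 2/5 mod 11. 5⁻¹ ≡ 9 (mod 11), so λ ≡ 7.
  x = λ² - 0 - 5 = 49 - 5 ≡ 0; y = λ·(0 - 0) - 5 ≡ 6. → (0, 6)
5G: (0, 6) + (5, 7). λ = (7 - 6)/(5 - 0) ≡ 1/5 mod 11. 5⁻¹ ≡ 9 (mod 11) since 5·9 = 45 ≡ 1, so λ ≡ 9.
  x = λ² - 0 - 5 = 81 - 5 ≡ 10; y = λ·(0 - 10) - 6 ≡ 3. → (10, 3)

(10, 3)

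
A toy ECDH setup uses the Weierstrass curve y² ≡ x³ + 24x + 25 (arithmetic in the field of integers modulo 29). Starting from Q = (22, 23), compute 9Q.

(5, 26)

Double-and-add on 9 = (1001)₂. Start with Q = (22, 23) for the leading 1-bit.
double: tangent at (22, 23): λ = (3·22² + 24)/(2·23) ≡ 26/17. 17⁻¹ ≡ 12 (mod 29), so λ ≡ 26·12 ≡ 22.
  x = λ² - 22 - 22 = 484 - 44 ≡ 5; y = λ·(22 - 5) - 23 ≡ 3. → (5, 3)
double: tangent at (5, 3): λ = (3·5² + 24)/(2·3) ≡ 12/6. 6⁻¹ ≡ 5 (mod 29) since 6·5 = 30 ≡ 1, so λ ≡ 12·5 ≡ 2.
  x = λ² - 5 - 5 = 4 - 10 ≡ 23; y = λ·(5 - 23) - 3 ≡ 19. → (23, 19)
double: tangent at (23, 19): λ = (3·23² + 24)/(2·19) ≡ 16/9. 9⁻¹ ≡ 13 (mod 29), so λ ≡ 16·13 ≡ 5.
  x = λ² - 23 - 23 = 25 - 46 ≡ 8; y = λ·(23 - 8) - 19 ≡ 27. → (8, 27)
add Q: (8, 27) + (22, 23). λ = (23 - 27)/(22 - 8) ≡ 25/14 mod 29. 14⁻¹ ≡ 27 (mod 29), so λ ≡ 8.
  x = λ² - 8 - 22 = 64 - 30 ≡ 5; y = λ·(8 - 5) - 27 ≡ 26. → (5, 26)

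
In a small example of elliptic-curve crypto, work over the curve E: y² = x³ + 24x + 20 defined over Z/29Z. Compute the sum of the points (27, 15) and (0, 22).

(7, 26)

(27, 15) + (0, 22). λ = (22 - 15)/(0 - 27) ≡ 7/2 mod 29. 2⁻¹ ≡ 15 (mod 29) since 2·15 = 30 ≡ 1, so λ ≡ 18.
  x = λ² - 27 - 0 = 324 - 27 ≡ 7; y = λ·(27 - 7) - 15 ≡ 26. → (7, 26)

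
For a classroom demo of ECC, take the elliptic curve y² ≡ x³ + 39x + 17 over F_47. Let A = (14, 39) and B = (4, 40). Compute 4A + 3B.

(41, 32)

First 4A:
Double-and-add on 4 = (100)₂. Start with A = (14, 39) for the leading 1-bit.
double: tangent at (14, 39): λ = (3·14² + 39)/(2·39) ≡ 16/31. 31⁻¹ ≡ 44 (mod 47), so λ ≡ 16·44 ≡ 46.
  x = λ² - 14 - 14 = 2116 - 28 ≡ 20; y = λ·(14 - 20) - 39 ≡ 14. → (20, 14)
double: tangent at (20, 14): λ = (3·20² + 39)/(2·14) ≡ 17/28. 28⁻¹ ≡ 42 (mod 47) since 28·42 = 1176 ≡ 1, so λ ≡ 17·42 ≡ 9.
  x = λ² - 20 - 20 = 81 - 40 ≡ 41; y = λ·(20 - 41) - 14 ≡ 32. → (41, 32)
4A = (41, 32).
Next 3B:
Repeated addition: build up to 3B.
2B: tangent at (4, 40): λ = (3·4² + 39)/(2·40) ≡ 40/33. 33⁻¹ ≡ 10 (mod 47), so λ ≡ 40·10 ≡ 24.
  x = λ² - 4 - 4 = 576 - 8 ≡ 4; y = λ·(4 - 4) - 40 ≡ 7. → (4, 7)
3B: (4, 7) + (4, 40): same x and y₁ ≡ -y₂, so the sum is O.
3B = O.
Finally 4A + 3B:
(41, 32) + O = (41, 32) (identity).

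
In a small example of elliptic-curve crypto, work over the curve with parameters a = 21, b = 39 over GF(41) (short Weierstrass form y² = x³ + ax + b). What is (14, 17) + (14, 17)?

(38, 21)

tangent at (14, 17): λ = (3·14² + 21)/(2·17) ≡ 35/34. 34⁻¹ ≡ 35 (mod 41), so λ ≡ 35·35 ≡ 36.
  x = λ² - 14 - 14 = 1296 - 28 ≡ 38; y = λ·(14 - 38) - 17 ≡ 21. → (38, 21)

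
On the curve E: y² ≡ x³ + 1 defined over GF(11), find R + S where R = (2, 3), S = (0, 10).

(2, 8)

(2, 3) + (0, 10). λ = (10 - 3)/(0 - 2) ≡ 7/9 mod 11. 9⁻¹ ≡ 5 (mod 11), so λ ≡ 2.
  x = λ² - 2 - 0 = 4 - 2 ≡ 2; y = λ·(2 - 2) - 3 ≡ 8. → (2, 8)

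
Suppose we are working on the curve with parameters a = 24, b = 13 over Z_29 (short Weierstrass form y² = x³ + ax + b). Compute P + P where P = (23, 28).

(18, 19)

tangent at (23, 28): λ = (3·23² + 24)/(2·28) ≡ 16/27. 27⁻¹ ≡ 14 (mod 29), so λ ≡ 16·14 ≡ 21.
  x = λ² - 23 - 23 = 441 - 46 ≡ 18; y = λ·(23 - 18) - 28 ≡ 19. → (18, 19)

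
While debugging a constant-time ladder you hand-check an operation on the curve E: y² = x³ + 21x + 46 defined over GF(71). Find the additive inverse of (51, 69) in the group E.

-(51, 69) = (51, -69 mod 71) = (51, 2).

(51, 2)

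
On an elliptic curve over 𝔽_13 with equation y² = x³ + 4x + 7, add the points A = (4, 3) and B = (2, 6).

(6, 0)

(4, 3) + (2, 6). λ = (6 - 3)/(2 - 4) ≡ 3/11 mod 13. 11⁻¹ ≡ 6 (mod 13) since 11·6 = 66 ≡ 1, so λ ≡ 5.
  x = λ² - 4 - 2 = 25 - 6 ≡ 6; y = λ·(4 - 6) - 3 ≡ 0. → (6, 0)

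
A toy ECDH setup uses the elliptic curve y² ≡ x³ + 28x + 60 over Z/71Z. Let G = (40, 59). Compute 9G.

Repeated addition: build up to 9G.
2G: tangent at (40, 59): λ = (3·40² + 28)/(2·59) ≡ 0/47. 47⁻¹ ≡ 68 (mod 71), so λ ≡ 0·68 ≡ 0.
  x = λ² - 40 - 40 = 0 - 80 ≡ 62; y = λ·(40 - 62) - 59 ≡ 12. → (62, 12)
3G: (62, 12) + (40, 59). λ = (59 - 12)/(40 - 62) ≡ 47/49 mod 71. 49⁻¹ ≡ 29 (mod 71), so λ ≡ 14.
  x = λ² - 62 - 40 = 196 - 102 ≡ 23; y = λ·(62 - 23) - 12 ≡ 37. → (23, 37)
4G: (23, 37) + (40, 59). λ = (59 - 37)/(40 - 23) ≡ 22/17 mod 71. 17⁻¹ ≡ 46 (mod 71), so λ ≡ 18.
  x = λ² - 23 - 40 = 324 - 63 ≡ 48; y = λ·(23 - 48) - 37 ≡ 10. → (48, 10)
5G: (48, 10) + (40, 59). λ = (59 - 10)/(40 - 48) ≡ 49/63 mod 71. 63⁻¹ ≡ 62 (mod 71), so λ ≡ 56.
  x = λ² - 48 - 40 = 3136 - 88 ≡ 66; y = λ·(48 - 66) - 10 ≡ 47. → (66, 47)
6G: (66, 47) + (40, 59). λ = (59 - 47)/(40 - 66) ≡ 12/45 mod 71. 45⁻¹ ≡ 30 (mod 71) since 45·30 = 1350 ≡ 1, so λ ≡ 5.
  x = λ² - 66 - 40 = 25 - 106 ≡ 61; y = λ·(66 - 61) - 47 ≡ 49. → (61, 49)
7G: (61, 49) + (40, 59). λ = (59 - 49)/(40 - 61) ≡ 10/50 mod 71. 50⁻¹ ≡ 27 (mod 71), so λ ≡ 57.
  x = λ² - 61 - 40 = 3249 - 101 ≡ 24; y = λ·(61 - 24) - 49 ≡ 1. → (24, 1)
8G: (24, 1) + (40, 59). λ = (59 - 1)/(40 - 24) ≡ 58/16 mod 71. 16⁻¹ ≡ 40 (mod 71), so λ ≡ 48.
  x = λ² - 24 - 40 = 2304 - 64 ≡ 39; y = λ·(24 - 39) - 1 ≡ 60. → (39, 60)
9G: (39, 60) + (40, 59). λ = (59 - 60)/(40 - 39) ≡ 70/1 mod 71. 1⁻¹ ≡ 1 (mod 71) since 1·1 = 1 ≡ 1, so λ ≡ 70.
  x = λ² - 39 - 40 = 4900 - 79 ≡ 64; y = λ·(39 - 64) - 60 ≡ 36. → (64, 36)

(64, 36)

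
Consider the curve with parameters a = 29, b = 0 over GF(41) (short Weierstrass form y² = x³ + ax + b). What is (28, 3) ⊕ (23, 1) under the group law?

(28, 3) + (23, 1). λ = (1 - 3)/(23 - 28) ≡ 39/36 mod 41. 36⁻¹ ≡ 8 (mod 41), so λ ≡ 25.
  x = λ² - 28 - 23 = 625 - 51 ≡ 0; y = λ·(28 - 0) - 3 ≡ 0. → (0, 0)

(0, 0)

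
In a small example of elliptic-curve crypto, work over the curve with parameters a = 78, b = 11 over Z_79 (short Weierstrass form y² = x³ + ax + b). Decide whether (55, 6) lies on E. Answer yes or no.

yes

y² = 6² ≡ 36; x³ + 78x + 11 = 170676 ≡ 36 (mod 79). 36 = 36.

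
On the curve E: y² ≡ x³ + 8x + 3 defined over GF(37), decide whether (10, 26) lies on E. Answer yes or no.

y² = 26² ≡ 10; x³ + 8x + 3 = 1083 ≡ 10 (mod 37). 10 = 10.

yes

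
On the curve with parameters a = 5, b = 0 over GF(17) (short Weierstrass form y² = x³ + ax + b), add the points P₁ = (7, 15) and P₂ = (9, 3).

(3, 12)

(7, 15) + (9, 3). λ = (3 - 15)/(9 - 7) ≡ 5/2 mod 17. 2⁻¹ ≡ 9 (mod 17), so λ ≡ 11.
  x = λ² - 7 - 9 = 121 - 16 ≡ 3; y = λ·(7 - 3) - 15 ≡ 12. → (3, 12)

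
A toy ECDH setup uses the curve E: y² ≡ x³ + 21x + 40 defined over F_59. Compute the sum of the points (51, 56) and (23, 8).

(51, 56) + (23, 8). λ = (8 - 56)/(23 - 51) ≡ 11/31 mod 59. 31⁻¹ ≡ 40 (mod 59), so λ ≡ 27.
  x = λ² - 51 - 23 = 729 - 74 ≡ 6; y = λ·(51 - 6) - 56 ≡ 38. → (6, 38)

(6, 38)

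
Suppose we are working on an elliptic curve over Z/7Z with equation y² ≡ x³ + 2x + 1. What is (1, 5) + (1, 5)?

(0, 6)

tangent at (1, 5): λ = (3·1² + 2)/(2·5) ≡ 5/3. 3⁻¹ ≡ 5 (mod 7), so λ ≡ 5·5 ≡ 4.
  x = λ² - 1 - 1 = 16 - 2 ≡ 0; y = λ·(1 - 0) - 5 ≡ 6. → (0, 6)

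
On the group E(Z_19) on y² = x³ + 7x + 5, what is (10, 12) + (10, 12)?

(10, 7)

tangent at (10, 12): λ = (3·10² + 7)/(2·12) ≡ 3/5. 5⁻¹ ≡ 4 (mod 19) since 5·4 = 20 ≡ 1, so λ ≡ 3·4 ≡ 12.
  x = λ² - 10 - 10 = 144 - 20 ≡ 10; y = λ·(10 - 10) - 12 ≡ 7. → (10, 7)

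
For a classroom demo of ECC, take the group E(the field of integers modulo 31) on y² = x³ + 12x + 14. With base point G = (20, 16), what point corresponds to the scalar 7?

Repeated addition: build up to 7G.
2G: tangent at (20, 16): λ = (3·20² + 12)/(2·16) ≡ 3/1. 1⁻¹ ≡ 1 (mod 31), so λ ≡ 3·1 ≡ 3.
  x = λ² - 20 - 20 = 9 - 40 ≡ 0; y = λ·(20 - 0) - 16 ≡ 13. → (0, 13)
3G: (0, 13) + (20, 16). λ = (16 - 13)/(20 - 0) ≡ 3/20 mod 31. 20⁻¹ ≡ 14 (mod 31), so λ ≡ 11.
  x = λ² - 0 - 20 = 121 - 20 ≡ 8; y = λ·(0 - 8) - 13 ≡ 23. → (8, 23)
4G: (8, 23) + (20, 16). λ = (16 - 23)/(20 - 8) ≡ 24/12 mod 31. 12⁻¹ ≡ 13 (mod 31), so λ ≡ 2.
  x = λ² - 8 - 20 = 4 - 28 ≡ 7; y = λ·(8 - 7) - 23 ≡ 10. → (7, 10)
5G: (7, 10) + (20, 16). λ = (16 - 10)/(20 - 7) ≡ 6/13 mod 31. 13⁻¹ ≡ 12 (mod 31), so λ ≡ 10.
  x = λ² - 7 - 20 = 100 - 27 ≡ 11; y = λ·(7 - 11) - 10 ≡ 12. → (11, 12)
6G: (11, 12) + (20, 16). λ = (16 - 12)/(20 - 11) ≡ 4/9 mod 31. 9⁻¹ ≡ 7 (mod 31) since 9·7 = 63 ≡ 1, so λ ≡ 28.
  x = λ² - 11 - 20 = 784 - 31 ≡ 9; y = λ·(11 - 9) - 12 ≡ 13. → (9, 13)
7G: (9, 13) + (20, 16). λ = (16 - 13)/(20 - 9) ≡ 3/11 mod 31. 11⁻¹ ≡ 17 (mod 31), so λ ≡ 20.
  x = λ² - 9 - 20 = 400 - 29 ≡ 30; y = λ·(9 - 30) - 13 ≡ 1. → (30, 1)

(30, 1)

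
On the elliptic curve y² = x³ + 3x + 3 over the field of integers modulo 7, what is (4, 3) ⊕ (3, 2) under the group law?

(4, 3) + (3, 2). λ = (2 - 3)/(3 - 4) ≡ 6/6 mod 7. 6⁻¹ ≡ 6 (mod 7), so λ ≡ 1.
  x = λ² - 4 - 3 = 1 - 7 ≡ 1; y = λ·(4 - 1) - 3 ≡ 0. → (1, 0)

(1, 0)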